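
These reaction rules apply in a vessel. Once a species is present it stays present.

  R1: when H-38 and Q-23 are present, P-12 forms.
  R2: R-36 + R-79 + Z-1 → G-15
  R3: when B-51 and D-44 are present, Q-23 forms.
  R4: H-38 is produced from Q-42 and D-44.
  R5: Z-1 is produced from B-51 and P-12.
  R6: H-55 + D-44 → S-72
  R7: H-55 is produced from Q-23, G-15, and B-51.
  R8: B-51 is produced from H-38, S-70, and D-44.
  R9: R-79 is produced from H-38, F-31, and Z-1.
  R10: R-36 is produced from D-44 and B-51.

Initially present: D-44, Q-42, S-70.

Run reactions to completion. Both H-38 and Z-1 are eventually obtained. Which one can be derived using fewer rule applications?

H-38

H-38: Q-42 and D-44 present → H-38 forms (R4). [1 rule application]
Z-1: Q-42 and D-44 present → H-38 forms (R4). H-38, S-70, and D-44 present → B-51 forms (R8). B-51 and D-44 present → Q-23 forms (R3). H-38 and Q-23 present → P-12 forms (R1). B-51 and P-12 present → Z-1 forms (R5). [5 rule applications]
H-38 needs fewer.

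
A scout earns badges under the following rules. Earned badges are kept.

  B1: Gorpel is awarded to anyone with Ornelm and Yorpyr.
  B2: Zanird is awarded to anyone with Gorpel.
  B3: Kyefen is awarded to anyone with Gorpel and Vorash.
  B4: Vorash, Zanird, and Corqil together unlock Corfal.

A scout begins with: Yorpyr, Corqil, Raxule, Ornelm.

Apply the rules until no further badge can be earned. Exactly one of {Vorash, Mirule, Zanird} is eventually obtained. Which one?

With Ornelm and Yorpyr, Gorpel is earned (B1).
With Gorpel, Zanird is earned (B2).
No rule produces Vorash, and it is not given. No rule produces Mirule, and it is not given.

Zanird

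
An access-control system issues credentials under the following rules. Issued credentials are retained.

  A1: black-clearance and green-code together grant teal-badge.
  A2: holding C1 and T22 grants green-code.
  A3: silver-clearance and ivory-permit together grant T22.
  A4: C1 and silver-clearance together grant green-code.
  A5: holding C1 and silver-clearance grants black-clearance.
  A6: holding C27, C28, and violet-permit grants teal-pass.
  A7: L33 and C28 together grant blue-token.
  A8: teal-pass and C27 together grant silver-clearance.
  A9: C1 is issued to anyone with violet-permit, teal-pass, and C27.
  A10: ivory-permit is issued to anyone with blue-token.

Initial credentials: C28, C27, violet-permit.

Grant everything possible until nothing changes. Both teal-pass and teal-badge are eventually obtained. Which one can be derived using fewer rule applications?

teal-pass: Holding C27, C28, and violet-permit grants teal-pass (A6). [1 rule application]
teal-badge: Holding C27, C28, and violet-permit grants teal-pass (A6). Holding violet-permit, teal-pass, and C27 grants C1 (A9). Holding teal-pass and C27 grants silver-clearance (A8). Holding C1 and silver-clearance grants black-clearance (A5). Holding C1 and silver-clearance grants green-code (A4). Holding black-clearance and green-code grants teal-badge (A1). [6 rule applications]
teal-pass needs fewer.

teal-pass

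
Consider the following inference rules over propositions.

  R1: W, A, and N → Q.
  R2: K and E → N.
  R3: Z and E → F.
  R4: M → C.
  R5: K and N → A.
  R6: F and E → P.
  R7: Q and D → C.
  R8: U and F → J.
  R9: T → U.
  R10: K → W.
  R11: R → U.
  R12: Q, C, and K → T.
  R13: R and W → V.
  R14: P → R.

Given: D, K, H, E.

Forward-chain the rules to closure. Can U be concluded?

Yes

From K, R10 gives W.
From K and E, R2 gives N.
K and N hold, so A follows (R5).
From W, A, and N, R1 gives Q.
From Q and D, R7 gives C.
From Q, C, and K, R12 gives T.
T holds, so U follows (R9).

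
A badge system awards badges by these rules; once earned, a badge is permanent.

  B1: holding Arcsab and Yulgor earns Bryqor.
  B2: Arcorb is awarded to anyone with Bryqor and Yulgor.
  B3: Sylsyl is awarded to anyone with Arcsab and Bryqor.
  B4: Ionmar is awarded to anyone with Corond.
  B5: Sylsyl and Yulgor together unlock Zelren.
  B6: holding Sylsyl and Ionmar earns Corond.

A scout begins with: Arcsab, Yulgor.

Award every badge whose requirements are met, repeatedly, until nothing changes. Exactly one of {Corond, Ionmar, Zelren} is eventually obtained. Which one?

With Arcsab and Yulgor, Bryqor is earned (B1).
With Arcsab and Bryqor, Sylsyl is earned (B3).
With Sylsyl and Yulgor, Zelren is earned (B5).
Ionmar would need Corond (B4), but Corond is never earned. Corond would need Sylsyl and Ionmar (B6), but Ionmar is never earned.

Zelren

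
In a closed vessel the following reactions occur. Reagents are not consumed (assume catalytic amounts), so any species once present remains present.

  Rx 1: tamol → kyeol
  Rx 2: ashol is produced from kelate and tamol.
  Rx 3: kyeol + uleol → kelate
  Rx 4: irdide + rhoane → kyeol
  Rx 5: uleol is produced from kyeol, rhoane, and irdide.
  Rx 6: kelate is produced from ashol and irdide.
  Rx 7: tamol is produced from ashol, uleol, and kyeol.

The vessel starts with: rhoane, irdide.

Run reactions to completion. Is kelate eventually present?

irdide and rhoane present → kyeol forms (Rx 4).
kyeol, rhoane, and irdide present → uleol forms (Rx 5).
kyeol and uleol present → kelate forms (Rx 3).

Yes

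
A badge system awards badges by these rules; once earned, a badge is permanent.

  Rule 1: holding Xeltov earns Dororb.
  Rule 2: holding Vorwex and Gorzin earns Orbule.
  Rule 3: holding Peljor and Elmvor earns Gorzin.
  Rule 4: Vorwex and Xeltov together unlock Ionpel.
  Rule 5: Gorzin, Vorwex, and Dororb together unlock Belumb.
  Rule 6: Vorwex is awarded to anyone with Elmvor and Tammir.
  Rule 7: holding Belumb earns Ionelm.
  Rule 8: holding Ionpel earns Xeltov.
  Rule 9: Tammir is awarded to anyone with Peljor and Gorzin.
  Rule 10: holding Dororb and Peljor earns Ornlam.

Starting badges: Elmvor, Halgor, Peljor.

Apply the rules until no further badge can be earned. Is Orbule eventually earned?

With Peljor and Elmvor, Gorzin is earned (Rule 3).
With Peljor and Gorzin, Tammir is earned (Rule 9).
With Elmvor and Tammir, Vorwex is earned (Rule 6).
With Vorwex and Gorzin, Orbule is earned (Rule 2).

Yes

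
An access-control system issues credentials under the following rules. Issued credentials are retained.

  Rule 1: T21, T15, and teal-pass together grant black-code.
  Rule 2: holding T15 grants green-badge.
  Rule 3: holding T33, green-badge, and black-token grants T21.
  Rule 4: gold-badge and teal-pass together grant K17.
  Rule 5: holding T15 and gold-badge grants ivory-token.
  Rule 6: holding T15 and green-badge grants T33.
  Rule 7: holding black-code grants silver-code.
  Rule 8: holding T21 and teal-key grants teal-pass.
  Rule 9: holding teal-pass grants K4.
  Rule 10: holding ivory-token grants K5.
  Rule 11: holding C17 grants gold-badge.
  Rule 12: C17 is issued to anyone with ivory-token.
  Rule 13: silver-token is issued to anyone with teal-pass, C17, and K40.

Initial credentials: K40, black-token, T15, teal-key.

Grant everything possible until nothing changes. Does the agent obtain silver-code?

Holding T15 grants green-badge (Rule 2).
Holding T15 and green-badge grants T33 (Rule 6).
Holding T33, green-badge, and black-token grants T21 (Rule 3).
Holding T21 and teal-key grants teal-pass (Rule 8).
Holding T21, T15, and teal-pass grants black-code (Rule 1).
Holding black-code grants silver-code (Rule 7).

Yes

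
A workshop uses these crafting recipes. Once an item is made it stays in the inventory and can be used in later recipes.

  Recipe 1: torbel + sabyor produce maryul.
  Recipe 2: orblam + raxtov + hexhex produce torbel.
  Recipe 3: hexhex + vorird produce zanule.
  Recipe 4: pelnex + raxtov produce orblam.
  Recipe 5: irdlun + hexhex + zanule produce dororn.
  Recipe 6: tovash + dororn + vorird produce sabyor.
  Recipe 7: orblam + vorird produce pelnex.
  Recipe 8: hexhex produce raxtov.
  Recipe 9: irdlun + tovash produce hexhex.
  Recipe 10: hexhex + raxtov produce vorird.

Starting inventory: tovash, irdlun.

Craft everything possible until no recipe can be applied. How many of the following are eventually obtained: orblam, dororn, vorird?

2

irdlun + tovash → hexhex (Recipe 9).
Using Recipe 8, hexhex makes raxtov.
Using Recipe 10, hexhex and raxtov make vorird.
Using Recipe 3, hexhex and vorird make zanule.
irdlun + hexhex + zanule → dororn (Recipe 5).
orblam would need pelnex and raxtov (Recipe 4), but pelnex is never obtained.
dororn: reached.
vorird: reached.
Reached: dororn and vorird — 2 of the 3.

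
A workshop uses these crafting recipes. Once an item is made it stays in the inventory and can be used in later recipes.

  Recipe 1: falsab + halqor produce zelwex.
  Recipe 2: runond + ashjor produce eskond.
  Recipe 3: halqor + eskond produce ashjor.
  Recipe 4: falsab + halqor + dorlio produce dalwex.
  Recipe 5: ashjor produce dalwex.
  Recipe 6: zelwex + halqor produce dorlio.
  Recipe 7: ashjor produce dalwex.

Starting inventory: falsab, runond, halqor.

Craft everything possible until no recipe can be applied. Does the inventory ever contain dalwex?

Using Recipe 1, falsab and halqor make zelwex.
zelwex + halqor → dorlio (Recipe 6).
falsab + halqor + dorlio → dalwex (Recipe 4).

Yes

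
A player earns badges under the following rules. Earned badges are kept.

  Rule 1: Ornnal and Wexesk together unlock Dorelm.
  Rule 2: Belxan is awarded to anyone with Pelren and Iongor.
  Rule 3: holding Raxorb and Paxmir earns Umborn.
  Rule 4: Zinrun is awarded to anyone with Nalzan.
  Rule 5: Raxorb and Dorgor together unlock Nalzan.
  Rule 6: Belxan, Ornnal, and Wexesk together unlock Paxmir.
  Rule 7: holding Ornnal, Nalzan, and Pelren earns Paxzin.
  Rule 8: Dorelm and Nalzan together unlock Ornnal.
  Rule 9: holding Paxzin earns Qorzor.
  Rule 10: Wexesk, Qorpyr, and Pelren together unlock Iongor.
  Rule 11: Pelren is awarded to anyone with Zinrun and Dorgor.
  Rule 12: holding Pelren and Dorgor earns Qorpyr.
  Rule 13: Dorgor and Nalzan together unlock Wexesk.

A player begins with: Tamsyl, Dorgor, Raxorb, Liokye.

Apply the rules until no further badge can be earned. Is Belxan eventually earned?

With Raxorb and Dorgor, Nalzan is earned (Rule 5).
With Dorgor and Nalzan, Wexesk is earned (Rule 13).
With Nalzan, Zinrun is earned (Rule 4).
With Zinrun and Dorgor, Pelren is earned (Rule 11).
With Pelren and Dorgor, Qorpyr is earned (Rule 12).
With Wexesk, Qorpyr, and Pelren, Iongor is earned (Rule 10).
With Pelren and Iongor, Belxan is earned (Rule 2).

Yes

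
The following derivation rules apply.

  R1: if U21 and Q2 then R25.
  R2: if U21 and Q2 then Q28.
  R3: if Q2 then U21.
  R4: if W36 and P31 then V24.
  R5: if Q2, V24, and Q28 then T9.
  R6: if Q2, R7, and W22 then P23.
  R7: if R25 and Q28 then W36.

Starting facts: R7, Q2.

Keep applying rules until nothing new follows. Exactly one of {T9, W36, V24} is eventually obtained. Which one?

W36

From Q2, R3 gives U21.
U21 and Q2 hold, so Q28 follows (R2).
U21 and Q2 hold, so R25 follows (R1).
R25 and Q28 hold, so W36 follows (R7).
T9 would need Q2, V24, and Q28 (R5), but V24 is never established. V24 would need W36 and P31 (R4), but P31 is never established.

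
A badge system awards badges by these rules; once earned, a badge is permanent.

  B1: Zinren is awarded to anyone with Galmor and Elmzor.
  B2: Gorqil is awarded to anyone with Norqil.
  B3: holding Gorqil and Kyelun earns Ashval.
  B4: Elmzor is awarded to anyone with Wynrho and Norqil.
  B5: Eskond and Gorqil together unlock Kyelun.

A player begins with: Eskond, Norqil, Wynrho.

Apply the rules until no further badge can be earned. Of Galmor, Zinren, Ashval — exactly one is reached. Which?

With Norqil, Gorqil is earned (B2).
With Eskond and Gorqil, Kyelun is earned (B5).
With Gorqil and Kyelun, Ashval is earned (B3).
No rule produces Galmor, and it is not given. Zinren would need Galmor and Elmzor (B1), but Galmor is never earned.

Ashval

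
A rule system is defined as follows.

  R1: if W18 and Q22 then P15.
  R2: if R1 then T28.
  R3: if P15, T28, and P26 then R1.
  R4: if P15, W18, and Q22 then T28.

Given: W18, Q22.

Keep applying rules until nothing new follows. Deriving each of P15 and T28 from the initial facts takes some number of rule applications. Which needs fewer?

P15: W18 and Q22 hold, so P15 follows (R1). [1 rule application]
T28: W18 and Q22 hold, so P15 follows (R1). From P15, W18, and Q22, R4 gives T28. [2 rule applications]
P15 needs fewer.

P15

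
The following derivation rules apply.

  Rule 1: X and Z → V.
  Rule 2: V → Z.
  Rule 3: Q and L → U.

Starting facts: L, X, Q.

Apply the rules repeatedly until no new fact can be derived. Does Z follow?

No

Z would need V (Rule 2), but V is never established.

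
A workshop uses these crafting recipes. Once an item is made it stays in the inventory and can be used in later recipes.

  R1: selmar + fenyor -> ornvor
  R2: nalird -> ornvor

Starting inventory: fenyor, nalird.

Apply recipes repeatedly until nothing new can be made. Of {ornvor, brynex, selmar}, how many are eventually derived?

1

Using R2, nalird makes ornvor.
ornvor: reached.
No rule produces brynex, and it is not given.
No rule produces selmar, and it is not given.
Reached: ornvor — 1 of the 3.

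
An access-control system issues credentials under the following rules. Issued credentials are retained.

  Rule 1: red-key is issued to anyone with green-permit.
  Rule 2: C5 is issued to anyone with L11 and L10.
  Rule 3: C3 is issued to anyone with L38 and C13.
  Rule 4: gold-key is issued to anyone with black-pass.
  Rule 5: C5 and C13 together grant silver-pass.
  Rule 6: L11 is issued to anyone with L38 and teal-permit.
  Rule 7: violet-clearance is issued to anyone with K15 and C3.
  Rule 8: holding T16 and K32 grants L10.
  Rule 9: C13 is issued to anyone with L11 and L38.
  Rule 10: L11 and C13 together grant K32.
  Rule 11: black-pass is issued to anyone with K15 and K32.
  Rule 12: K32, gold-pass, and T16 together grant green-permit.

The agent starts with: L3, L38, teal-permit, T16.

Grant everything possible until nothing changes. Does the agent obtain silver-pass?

Yes

Holding L38 and teal-permit grants L11 (Rule 6).
Holding L11 and L38 grants C13 (Rule 9).
Holding L11 and C13 grants K32 (Rule 10).
Holding T16 and K32 grants L10 (Rule 8).
Holding L11 and L10 grants C5 (Rule 2).
Holding C5 and C13 grants silver-pass (Rule 5).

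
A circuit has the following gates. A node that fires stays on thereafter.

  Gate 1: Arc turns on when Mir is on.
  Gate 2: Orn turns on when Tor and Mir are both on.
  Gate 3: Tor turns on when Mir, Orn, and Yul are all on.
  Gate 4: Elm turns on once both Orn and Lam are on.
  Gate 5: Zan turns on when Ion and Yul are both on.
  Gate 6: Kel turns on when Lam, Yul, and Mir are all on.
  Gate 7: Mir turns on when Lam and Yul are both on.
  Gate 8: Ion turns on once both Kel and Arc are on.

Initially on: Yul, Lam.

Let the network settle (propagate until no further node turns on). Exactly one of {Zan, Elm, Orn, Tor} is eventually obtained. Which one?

Zan

Gate 7: Lam and Yul on → Mir on.
Gate 6: Lam, Yul, and Mir on → Kel on.
Mir is on, so Arc turns on (Gate 1).
Kel and Arc are on, so Ion turns on (Gate 8).
Gate 5: Ion and Yul on → Zan on.
Tor would need Mir, Orn, and Yul (Gate 3), but Orn never turns on. Orn would need Tor and Mir (Gate 2), but Tor never turns on. Elm would need Orn and Lam (Gate 4), but Orn never turns on.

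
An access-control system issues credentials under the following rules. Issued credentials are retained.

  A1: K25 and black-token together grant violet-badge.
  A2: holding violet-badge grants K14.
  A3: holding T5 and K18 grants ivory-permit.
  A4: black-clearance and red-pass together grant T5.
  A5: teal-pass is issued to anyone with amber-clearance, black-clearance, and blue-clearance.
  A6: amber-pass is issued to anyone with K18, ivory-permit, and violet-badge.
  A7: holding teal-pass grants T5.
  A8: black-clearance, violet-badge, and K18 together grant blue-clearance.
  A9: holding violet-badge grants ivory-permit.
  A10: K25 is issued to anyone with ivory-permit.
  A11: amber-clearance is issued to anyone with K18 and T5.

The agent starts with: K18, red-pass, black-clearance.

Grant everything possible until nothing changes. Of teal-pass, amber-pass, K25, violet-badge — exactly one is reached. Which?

K25

Holding black-clearance and red-pass grants T5 (A4).
Holding T5 and K18 grants ivory-permit (A3).
Holding ivory-permit grants K25 (A10).
teal-pass would need amber-clearance, black-clearance, and blue-clearance (A5), but blue-clearance is never granted. violet-badge would need K25 and black-token (A1), but black-token is never granted. amber-pass would need K18, ivory-permit, and violet-badge (A6), but violet-badge is never granted.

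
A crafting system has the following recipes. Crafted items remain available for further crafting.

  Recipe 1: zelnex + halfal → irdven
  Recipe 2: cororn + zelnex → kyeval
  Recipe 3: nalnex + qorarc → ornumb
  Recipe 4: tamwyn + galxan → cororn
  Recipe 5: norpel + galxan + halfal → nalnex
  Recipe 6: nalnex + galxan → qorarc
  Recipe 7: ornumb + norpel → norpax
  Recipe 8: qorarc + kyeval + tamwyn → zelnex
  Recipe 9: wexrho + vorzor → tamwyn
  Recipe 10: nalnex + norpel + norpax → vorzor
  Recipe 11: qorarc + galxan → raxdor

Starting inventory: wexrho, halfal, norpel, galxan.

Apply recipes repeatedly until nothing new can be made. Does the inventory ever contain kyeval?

No

kyeval would need cororn and zelnex (Recipe 2), but zelnex is never obtained.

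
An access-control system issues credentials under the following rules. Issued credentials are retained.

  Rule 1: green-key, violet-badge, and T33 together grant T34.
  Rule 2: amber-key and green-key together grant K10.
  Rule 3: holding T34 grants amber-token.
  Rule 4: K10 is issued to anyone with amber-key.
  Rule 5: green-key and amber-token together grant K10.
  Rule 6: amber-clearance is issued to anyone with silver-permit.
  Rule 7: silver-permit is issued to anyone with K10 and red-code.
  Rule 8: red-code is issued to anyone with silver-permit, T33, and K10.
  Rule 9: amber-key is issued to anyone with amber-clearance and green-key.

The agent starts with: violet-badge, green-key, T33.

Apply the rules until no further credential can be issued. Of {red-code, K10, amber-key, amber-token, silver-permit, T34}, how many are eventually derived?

3

Holding green-key, violet-badge, and T33 grants T34 (Rule 1).
Holding T34 grants amber-token (Rule 3).
Holding green-key and amber-token grants K10 (Rule 5).
red-code would need silver-permit, T33, and K10 (Rule 8), but silver-permit is never granted.
K10: reached.
amber-key would need amber-clearance and green-key (Rule 9), but amber-clearance is never granted.
amber-token: reached.
silver-permit would need K10 and red-code (Rule 7), but red-code is never granted.
T34: reached.
Reached: K10, amber-token, and T34 — 3 of the 6.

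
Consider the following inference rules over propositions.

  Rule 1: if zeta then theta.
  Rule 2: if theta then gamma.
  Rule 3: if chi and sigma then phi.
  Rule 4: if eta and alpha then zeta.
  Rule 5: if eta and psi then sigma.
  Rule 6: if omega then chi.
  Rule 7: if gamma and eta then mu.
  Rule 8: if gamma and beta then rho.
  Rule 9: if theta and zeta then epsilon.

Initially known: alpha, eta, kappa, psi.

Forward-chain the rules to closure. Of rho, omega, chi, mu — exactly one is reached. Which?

From eta and alpha, Rule 4 gives zeta.
From zeta, Rule 1 gives theta.
From theta, Rule 2 gives gamma.
gamma and eta hold, so mu follows (Rule 7).
rho would need gamma and beta (Rule 8), but beta is never established. chi would need omega (Rule 6), but omega is never established. No rule produces omega, and it is not given.

mu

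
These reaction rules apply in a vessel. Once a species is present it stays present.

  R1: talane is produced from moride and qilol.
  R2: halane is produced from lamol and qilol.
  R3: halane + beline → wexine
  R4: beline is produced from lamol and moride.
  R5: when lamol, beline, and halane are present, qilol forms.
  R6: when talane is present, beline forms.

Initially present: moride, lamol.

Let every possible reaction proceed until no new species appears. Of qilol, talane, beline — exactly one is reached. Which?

lamol and moride present → beline forms (R4).
talane would need moride and qilol (R1), but qilol never forms. qilol would need lamol, beline, and halane (R5), but halane never forms.

beline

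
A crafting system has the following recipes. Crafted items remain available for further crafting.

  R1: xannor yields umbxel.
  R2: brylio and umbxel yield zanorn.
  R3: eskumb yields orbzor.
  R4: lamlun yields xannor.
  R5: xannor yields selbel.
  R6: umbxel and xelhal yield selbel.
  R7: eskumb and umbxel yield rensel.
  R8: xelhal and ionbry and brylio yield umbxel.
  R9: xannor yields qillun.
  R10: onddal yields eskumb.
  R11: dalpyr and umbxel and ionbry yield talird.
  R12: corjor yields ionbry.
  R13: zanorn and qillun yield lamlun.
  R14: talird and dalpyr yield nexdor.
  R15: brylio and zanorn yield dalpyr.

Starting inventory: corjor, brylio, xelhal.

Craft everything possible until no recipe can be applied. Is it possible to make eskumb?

eskumb would need onddal (R10), but onddal is never obtained.

No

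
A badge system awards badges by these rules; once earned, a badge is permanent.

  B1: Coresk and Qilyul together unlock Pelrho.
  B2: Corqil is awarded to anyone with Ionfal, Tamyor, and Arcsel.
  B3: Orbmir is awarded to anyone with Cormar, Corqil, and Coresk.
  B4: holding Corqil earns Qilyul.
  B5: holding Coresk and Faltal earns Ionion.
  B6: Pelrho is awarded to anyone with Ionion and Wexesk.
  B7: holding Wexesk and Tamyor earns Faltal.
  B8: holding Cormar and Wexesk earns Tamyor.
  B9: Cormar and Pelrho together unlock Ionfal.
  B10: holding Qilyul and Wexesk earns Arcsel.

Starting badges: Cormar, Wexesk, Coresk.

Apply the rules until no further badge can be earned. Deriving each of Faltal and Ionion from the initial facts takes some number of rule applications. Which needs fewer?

Faltal

Faltal: With Cormar and Wexesk, Tamyor is earned (B8). With Wexesk and Tamyor, Faltal is earned (B7). [2 rule applications]
Ionion: With Cormar and Wexesk, Tamyor is earned (B8). With Wexesk and Tamyor, Faltal is earned (B7). With Coresk and Faltal, Ionion is earned (B5). [3 rule applications]
Faltal needs fewer.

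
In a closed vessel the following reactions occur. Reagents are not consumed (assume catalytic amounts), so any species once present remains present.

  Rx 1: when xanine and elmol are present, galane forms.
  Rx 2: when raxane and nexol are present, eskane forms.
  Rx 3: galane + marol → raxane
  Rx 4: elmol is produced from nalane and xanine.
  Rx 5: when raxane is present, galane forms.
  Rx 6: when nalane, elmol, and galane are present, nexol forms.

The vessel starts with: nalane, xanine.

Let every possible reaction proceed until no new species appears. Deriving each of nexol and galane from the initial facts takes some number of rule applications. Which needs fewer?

galane: nalane and xanine present → elmol forms (Rx 4). xanine and elmol present → galane forms (Rx 1). [2 rule applications]
nexol: nalane and xanine present → elmol forms (Rx 4). xanine and elmol present → galane forms (Rx 1). nalane, elmol, and galane present → nexol forms (Rx 6). [3 rule applications]
galane needs fewer.

galane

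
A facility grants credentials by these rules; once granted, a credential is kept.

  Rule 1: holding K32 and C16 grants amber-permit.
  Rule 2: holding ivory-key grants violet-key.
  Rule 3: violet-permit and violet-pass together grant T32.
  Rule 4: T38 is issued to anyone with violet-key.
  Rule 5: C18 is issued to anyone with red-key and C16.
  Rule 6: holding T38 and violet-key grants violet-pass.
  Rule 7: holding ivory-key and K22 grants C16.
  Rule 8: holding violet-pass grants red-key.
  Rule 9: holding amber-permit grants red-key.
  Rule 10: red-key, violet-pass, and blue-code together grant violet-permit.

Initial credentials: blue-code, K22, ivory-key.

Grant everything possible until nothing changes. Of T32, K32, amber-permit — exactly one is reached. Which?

T32

Holding ivory-key grants violet-key (Rule 2).
Holding violet-key grants T38 (Rule 4).
Holding T38 and violet-key grants violet-pass (Rule 6).
Holding violet-pass grants red-key (Rule 8).
Holding red-key, violet-pass, and blue-code grants violet-permit (Rule 10).
Holding violet-permit and violet-pass grants T32 (Rule 3).
No rule produces K32, and it is not given. amber-permit would need K32 and C16 (Rule 1), but K32 is never granted.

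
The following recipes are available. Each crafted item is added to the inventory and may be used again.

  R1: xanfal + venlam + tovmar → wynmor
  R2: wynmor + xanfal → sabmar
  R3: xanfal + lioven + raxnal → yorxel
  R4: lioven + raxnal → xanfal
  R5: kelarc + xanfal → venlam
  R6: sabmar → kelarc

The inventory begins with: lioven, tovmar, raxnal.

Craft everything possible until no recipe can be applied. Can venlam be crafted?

venlam would need kelarc and xanfal (R5), but kelarc is never obtained.

No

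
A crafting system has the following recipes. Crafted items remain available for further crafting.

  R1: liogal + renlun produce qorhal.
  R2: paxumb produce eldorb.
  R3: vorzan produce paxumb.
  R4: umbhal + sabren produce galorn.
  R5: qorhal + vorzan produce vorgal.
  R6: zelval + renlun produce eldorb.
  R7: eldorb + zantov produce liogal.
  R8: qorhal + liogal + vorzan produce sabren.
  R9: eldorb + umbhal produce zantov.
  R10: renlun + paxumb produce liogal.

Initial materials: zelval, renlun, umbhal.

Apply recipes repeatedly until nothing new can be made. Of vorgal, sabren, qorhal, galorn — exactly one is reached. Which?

Using R6, zelval and renlun make eldorb.
Using R9, eldorb and umbhal make zantov.
Using R7, eldorb and zantov make liogal.
Using R1, liogal and renlun make qorhal.
galorn would need umbhal and sabren (R4), but sabren is never obtained. vorgal would need qorhal and vorzan (R5), but vorzan is never obtained. sabren would need qorhal, liogal, and vorzan (R8), but vorzan is never obtained.

qorhal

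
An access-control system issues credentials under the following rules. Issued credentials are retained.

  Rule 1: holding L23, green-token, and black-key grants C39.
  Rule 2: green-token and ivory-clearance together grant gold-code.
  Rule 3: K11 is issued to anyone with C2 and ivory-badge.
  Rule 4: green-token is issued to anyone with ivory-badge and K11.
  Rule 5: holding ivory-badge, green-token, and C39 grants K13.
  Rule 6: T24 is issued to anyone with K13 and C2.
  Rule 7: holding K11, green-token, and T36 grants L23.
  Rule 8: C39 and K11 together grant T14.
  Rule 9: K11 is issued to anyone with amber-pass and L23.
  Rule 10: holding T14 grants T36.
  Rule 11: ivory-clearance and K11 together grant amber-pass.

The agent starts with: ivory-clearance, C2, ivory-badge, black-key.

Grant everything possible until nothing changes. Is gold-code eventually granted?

Yes

Holding C2 and ivory-badge grants K11 (Rule 3).
Holding ivory-badge and K11 grants green-token (Rule 4).
Holding green-token and ivory-clearance grants gold-code (Rule 2).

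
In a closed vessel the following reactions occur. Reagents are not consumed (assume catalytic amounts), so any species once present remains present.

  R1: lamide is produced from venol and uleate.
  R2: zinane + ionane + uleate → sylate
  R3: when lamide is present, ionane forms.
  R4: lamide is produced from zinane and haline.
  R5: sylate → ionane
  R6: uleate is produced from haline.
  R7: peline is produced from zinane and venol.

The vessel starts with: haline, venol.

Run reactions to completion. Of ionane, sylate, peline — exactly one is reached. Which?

haline present → uleate forms (R6).
venol and uleate present → lamide forms (R1).
lamide present → ionane forms (R3).
sylate would need zinane, ionane, and uleate (R2), but zinane never forms. peline would need zinane and venol (R7), but zinane never forms.

ionane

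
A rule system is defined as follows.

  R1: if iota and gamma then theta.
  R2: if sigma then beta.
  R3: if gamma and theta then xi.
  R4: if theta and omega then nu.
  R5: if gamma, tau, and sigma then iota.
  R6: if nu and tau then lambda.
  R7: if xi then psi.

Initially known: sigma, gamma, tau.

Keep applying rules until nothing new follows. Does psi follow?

From gamma, tau, and sigma, R5 gives iota.
From iota and gamma, R1 gives theta.
From gamma and theta, R3 gives xi.
From xi, R7 gives psi.

Yes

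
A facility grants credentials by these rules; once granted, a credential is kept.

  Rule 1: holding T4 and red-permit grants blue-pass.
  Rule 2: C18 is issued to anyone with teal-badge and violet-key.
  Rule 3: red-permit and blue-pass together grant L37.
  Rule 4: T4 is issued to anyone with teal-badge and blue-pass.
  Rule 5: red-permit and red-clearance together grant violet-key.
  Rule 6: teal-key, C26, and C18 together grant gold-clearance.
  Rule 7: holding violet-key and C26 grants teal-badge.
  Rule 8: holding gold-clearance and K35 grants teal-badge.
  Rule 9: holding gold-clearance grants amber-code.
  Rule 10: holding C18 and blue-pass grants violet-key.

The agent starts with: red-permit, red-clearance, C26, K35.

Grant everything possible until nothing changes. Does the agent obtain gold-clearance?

No

gold-clearance would need teal-key, C26, and C18 (Rule 6), but teal-key is never granted.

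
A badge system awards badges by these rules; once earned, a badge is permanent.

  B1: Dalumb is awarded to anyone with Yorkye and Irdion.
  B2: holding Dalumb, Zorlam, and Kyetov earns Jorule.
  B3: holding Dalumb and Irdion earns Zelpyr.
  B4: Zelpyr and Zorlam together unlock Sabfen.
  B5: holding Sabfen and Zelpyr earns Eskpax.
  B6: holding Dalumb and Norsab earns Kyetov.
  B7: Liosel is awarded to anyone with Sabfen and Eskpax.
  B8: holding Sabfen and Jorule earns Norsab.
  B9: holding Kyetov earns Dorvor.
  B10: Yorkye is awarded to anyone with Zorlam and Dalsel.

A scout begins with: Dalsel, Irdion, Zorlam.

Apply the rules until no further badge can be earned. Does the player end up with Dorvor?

No

Dorvor would need Kyetov (B9), but Kyetov is never earned.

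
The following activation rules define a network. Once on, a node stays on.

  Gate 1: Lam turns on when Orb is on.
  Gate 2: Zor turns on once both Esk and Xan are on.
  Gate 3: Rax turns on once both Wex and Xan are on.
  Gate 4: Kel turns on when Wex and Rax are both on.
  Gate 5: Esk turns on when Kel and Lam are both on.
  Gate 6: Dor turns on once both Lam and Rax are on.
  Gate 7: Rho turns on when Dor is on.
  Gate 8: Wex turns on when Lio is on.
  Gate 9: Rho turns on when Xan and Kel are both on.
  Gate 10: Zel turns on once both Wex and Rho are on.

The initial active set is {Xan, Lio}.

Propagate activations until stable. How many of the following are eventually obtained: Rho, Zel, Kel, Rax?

Gate 8: Lio on → Wex on.
Gate 3: Wex and Xan on → Rax on.
Wex and Rax are on, so Kel turns on (Gate 4).
Gate 9: Xan and Kel on → Rho on.
Wex and Rho are on, so Zel turns on (Gate 10).
Rho: reached.
Zel: reached.
Kel: reached.
Rax: reached.
All 4 are reached.

4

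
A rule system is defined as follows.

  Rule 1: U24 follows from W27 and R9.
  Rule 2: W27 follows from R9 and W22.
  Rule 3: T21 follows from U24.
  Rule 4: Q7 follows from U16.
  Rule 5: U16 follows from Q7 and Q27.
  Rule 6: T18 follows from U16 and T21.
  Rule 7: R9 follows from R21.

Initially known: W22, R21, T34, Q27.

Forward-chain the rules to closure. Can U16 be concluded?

No

U16 would need Q7 and Q27 (Rule 5), but Q7 is never established.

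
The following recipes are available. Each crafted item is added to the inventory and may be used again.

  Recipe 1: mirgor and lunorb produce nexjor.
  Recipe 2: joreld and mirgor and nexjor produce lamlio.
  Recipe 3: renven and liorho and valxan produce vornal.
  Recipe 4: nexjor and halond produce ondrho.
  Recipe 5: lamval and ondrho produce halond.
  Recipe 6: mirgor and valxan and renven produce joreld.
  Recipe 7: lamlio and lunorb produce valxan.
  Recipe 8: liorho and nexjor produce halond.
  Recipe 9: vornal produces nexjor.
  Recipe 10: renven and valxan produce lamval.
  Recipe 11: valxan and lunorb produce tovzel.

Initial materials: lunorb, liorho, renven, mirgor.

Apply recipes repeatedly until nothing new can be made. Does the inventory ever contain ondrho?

Yes

Using Recipe 1, mirgor and lunorb make nexjor.
Using Recipe 8, liorho and nexjor make halond.
Using Recipe 4, nexjor and halond make ondrho.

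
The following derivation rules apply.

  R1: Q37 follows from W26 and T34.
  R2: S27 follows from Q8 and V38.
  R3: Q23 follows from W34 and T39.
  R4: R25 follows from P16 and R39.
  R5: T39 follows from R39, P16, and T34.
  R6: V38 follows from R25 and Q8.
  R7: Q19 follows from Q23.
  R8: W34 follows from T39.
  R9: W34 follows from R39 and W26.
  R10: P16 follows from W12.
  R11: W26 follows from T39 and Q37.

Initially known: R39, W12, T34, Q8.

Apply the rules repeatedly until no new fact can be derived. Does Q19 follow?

Yes

W12 holds, so P16 follows (R10).
R39, P16, and T34 hold, so T39 follows (R5).
T39 holds, so W34 follows (R8).
W34 and T39 hold, so Q23 follows (R3).
Q23 holds, so Q19 follows (R7).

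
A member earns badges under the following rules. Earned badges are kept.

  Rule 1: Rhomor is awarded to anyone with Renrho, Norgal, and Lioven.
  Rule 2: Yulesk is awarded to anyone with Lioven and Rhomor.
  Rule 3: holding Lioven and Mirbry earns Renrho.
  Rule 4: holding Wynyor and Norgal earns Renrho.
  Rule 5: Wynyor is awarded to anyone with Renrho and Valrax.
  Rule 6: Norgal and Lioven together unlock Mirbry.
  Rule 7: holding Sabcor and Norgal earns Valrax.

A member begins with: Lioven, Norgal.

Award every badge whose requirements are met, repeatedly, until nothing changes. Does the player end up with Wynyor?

Wynyor would need Renrho and Valrax (Rule 5), but Valrax is never earned.

No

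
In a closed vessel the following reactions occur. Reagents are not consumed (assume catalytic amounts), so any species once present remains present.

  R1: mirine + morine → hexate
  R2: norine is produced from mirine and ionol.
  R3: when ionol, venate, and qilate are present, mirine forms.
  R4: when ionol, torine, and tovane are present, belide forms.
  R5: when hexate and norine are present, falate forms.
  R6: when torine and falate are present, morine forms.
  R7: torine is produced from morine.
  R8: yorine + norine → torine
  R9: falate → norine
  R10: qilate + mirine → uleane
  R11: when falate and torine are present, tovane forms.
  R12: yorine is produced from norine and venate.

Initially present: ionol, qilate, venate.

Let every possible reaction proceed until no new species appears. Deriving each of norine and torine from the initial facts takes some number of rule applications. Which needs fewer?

norine: ionol, venate, and qilate present → mirine forms (R3). mirine and ionol present → norine forms (R2). [2 rule applications]
torine: ionol, venate, and qilate present → mirine forms (R3). mirine and ionol present → norine forms (R2). norine and venate present → yorine forms (R12). yorine and norine present → torine forms (R8). [4 rule applications]
norine needs fewer.

norine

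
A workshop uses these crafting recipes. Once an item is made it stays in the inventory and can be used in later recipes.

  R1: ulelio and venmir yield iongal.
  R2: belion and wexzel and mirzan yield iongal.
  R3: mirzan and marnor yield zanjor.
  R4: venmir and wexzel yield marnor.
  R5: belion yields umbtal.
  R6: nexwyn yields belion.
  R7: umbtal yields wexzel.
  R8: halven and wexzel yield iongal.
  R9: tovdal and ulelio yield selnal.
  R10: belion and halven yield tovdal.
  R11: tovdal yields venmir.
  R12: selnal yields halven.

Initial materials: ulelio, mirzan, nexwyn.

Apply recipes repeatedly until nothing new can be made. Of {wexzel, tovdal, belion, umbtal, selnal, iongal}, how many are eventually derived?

4

Using R6, nexwyn makes belion.
belion → umbtal (R5).
umbtal → wexzel (R7).
Using R2, belion, wexzel, and mirzan make iongal.
wexzel: reached.
tovdal would need belion and halven (R10), but halven is never obtained.
belion: reached.
umbtal: reached.
selnal would need tovdal and ulelio (R9), but tovdal is never obtained.
iongal: reached.
Reached: wexzel, belion, umbtal, and iongal — 4 of the 6.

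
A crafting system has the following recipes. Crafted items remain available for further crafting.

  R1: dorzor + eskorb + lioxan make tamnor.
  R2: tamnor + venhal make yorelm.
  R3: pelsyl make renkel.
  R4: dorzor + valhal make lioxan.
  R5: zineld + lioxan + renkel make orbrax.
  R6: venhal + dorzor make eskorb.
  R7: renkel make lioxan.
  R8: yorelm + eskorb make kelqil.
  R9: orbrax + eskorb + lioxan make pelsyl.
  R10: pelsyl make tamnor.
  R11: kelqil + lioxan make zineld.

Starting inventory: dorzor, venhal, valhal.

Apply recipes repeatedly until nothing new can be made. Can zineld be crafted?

dorzor + valhal → lioxan (R4).
Using R6, venhal and dorzor make eskorb.
Using R1, dorzor, eskorb, and lioxan make tamnor.
tamnor + venhal → yorelm (R2).
yorelm + eskorb → kelqil (R8).
kelqil + lioxan → zineld (R11).

Yes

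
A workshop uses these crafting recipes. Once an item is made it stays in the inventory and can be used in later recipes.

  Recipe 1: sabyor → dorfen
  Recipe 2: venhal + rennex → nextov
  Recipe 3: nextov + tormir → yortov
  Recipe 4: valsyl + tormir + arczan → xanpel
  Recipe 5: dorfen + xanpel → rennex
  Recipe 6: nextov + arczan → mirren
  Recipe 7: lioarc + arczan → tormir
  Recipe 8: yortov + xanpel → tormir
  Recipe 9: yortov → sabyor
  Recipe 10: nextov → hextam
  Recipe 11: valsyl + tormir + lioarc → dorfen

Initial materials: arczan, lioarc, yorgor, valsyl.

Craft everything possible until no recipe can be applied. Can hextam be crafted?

No

hextam would need nextov (Recipe 10), but nextov is never obtained.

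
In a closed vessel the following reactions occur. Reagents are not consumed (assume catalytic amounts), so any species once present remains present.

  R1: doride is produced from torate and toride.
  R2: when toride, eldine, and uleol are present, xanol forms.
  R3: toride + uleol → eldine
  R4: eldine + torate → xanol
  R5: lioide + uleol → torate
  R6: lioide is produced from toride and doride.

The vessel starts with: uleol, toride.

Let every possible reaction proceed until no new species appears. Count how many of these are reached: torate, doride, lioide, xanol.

1

toride and uleol present → eldine forms (R3).
toride, eldine, and uleol present → xanol forms (R2).
torate would need lioide and uleol (R5), but lioide never forms.
doride would need torate and toride (R1), but torate never forms.
lioide would need toride and doride (R6), but doride never forms.
xanol: reached.
Reached: xanol — 1 of the 4.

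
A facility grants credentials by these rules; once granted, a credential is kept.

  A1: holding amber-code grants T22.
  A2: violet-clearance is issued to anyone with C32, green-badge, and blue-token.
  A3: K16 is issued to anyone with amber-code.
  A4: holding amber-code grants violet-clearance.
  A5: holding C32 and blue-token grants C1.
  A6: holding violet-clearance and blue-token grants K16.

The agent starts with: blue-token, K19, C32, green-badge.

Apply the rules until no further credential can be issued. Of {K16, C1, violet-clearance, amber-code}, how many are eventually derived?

3

Holding C32, green-badge, and blue-token grants violet-clearance (A2).
Holding C32 and blue-token grants C1 (A5).
Holding violet-clearance and blue-token grants K16 (A6).
K16: reached.
C1: reached.
violet-clearance: reached.
No rule produces amber-code, and it is not given.
Reached: K16, C1, and violet-clearance — 3 of the 4.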